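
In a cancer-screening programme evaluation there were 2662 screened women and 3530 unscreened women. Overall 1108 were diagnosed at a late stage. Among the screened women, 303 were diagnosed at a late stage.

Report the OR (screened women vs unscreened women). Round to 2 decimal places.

screened women without the outcome: 2662 − 303 = 2359
unscreened women with the outcome: 1108 − 303 = 805
unscreened women without the outcome: 3530 − 805 = 2725
OR = (303 × 2725) / (2359 × 805) = 825675/1898995 ≈ 0.43

OR = 0.43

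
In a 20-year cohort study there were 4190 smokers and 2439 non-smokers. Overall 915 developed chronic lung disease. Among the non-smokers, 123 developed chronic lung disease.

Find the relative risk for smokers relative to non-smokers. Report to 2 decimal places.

smokers with the outcome: 915 − 123 = 792
smokers without the outcome: 4190 − 792 = 3398
non-smokers without the outcome: 2439 − 123 = 2316
risk, smokers = 792/4190 = 0.1890
risk, non-smokers = 123/2439 = 0.0504
RR = 0.1890 / 0.0504 = 3.75

RR = 3.75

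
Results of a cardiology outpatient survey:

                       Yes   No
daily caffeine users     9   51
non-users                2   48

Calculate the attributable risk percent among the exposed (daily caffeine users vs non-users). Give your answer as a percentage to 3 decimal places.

AR% ≈ 73.333%

risk, daily caffeine users = 9/60 = 0.15000
risk, non-users = 2/50 = 0.04000
AR% = (0.15000 − 0.04000) / 0.15000 = 0.7333 → 73.333%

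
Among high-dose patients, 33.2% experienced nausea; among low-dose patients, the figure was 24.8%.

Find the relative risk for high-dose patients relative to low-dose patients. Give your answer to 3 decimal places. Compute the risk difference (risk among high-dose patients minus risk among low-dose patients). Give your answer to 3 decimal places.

RR = 1.339; RD = 0.084

RR = 0.3320 / 0.2480 = 1.339
risk difference = 0.3320 − 0.2480 = 0.084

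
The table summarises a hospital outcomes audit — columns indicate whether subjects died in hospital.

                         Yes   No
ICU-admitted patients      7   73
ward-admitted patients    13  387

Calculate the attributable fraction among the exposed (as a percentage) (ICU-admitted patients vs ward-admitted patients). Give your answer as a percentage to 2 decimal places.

risk, ICU-admitted patients = 7/80 = 0.08750
risk, ward-admitted patients = 13/400 = 0.03250
AR% = (0.08750 − 0.03250) / 0.08750 = 0.6286 → 62.86%

AR% ≈ 62.86%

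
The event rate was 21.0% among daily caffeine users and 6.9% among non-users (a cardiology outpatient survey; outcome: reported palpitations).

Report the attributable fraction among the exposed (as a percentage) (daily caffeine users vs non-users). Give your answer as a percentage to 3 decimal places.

AR% = (0.2100 − 0.0690) / 0.2100 = 0.6714 → 67.143%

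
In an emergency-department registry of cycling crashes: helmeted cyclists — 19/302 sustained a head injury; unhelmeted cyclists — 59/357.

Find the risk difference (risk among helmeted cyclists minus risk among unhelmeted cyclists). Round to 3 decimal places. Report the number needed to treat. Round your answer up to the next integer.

RD = -0.102; NNT = 10

risk, helmeted cyclists = 19/302 = 0.0629
risk, unhelmeted cyclists = 59/357 = 0.1653
risk difference = 0.0629 − 0.1653 = -0.102
absolute risk difference = 0.102352
1 / 0.102352 = 9.770 → round up → 10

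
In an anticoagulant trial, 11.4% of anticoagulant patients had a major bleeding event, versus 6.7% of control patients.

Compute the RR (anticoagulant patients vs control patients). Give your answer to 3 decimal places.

RR = 0.1140 / 0.0670 = 1.701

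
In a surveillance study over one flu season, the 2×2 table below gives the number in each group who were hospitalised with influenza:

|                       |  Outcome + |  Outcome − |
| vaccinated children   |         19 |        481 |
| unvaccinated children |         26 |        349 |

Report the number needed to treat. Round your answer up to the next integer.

risk, vaccinated children = 19/500 = 0.038000
risk, unvaccinated children = 26/375 = 0.069333
absolute risk difference = 0.031333
1 / 0.031333 = 31.915 → round up → 32

NNT ≈ 32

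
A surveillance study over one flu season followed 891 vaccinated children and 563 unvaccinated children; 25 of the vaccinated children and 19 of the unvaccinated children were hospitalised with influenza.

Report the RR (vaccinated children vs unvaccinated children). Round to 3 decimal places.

0.831

risk, vaccinated children = 25/891 = 0.02806
risk, unvaccinated children = 19/563 = 0.03375
RR = 0.02806 / 0.03375 = 0.831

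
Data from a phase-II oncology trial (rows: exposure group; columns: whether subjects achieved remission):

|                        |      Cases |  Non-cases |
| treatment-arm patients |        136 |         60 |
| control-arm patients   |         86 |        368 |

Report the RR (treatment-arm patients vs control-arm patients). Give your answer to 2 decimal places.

RR ≈ 3.66

risk, treatment-arm patients = 136/196 = 0.6939
risk, control-arm patients = 86/454 = 0.1894
RR = 0.6939 / 0.1894 = 3.66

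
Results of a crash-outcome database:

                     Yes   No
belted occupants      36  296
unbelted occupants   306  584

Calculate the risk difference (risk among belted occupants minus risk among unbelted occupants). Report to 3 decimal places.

risk, belted occupants = 36/332 = 0.1084
risk, unbelted occupants = 306/890 = 0.3438
risk difference = 0.1084 − 0.3438 = -0.235

-0.235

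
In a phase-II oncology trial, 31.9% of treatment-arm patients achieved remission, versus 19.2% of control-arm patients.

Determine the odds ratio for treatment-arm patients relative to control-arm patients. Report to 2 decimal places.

odds, treatment-arm patients = 0.3190/0.6810 = 0.4684
odds, control-arm patients = 0.1920/0.8080 = 0.2376
OR = 0.4684 / 0.2376 = 1.97

OR: 1.97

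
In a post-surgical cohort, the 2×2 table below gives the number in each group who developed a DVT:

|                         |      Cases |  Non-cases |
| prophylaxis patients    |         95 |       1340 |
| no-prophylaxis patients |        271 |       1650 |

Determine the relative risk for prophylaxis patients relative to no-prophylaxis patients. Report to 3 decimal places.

risk, prophylaxis patients = 95/1435 = 0.0662
risk, no-prophylaxis patients = 271/1921 = 0.1411
RR = 0.0662 / 0.1411 = 0.469

RR ≈ 0.469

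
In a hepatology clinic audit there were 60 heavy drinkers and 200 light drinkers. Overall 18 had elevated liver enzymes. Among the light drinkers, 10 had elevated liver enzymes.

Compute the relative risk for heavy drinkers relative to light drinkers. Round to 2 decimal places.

heavy drinkers with the outcome: 18 − 10 = 8
heavy drinkers without the outcome: 60 − 8 = 52
light drinkers without the outcome: 200 − 10 = 190
risk, heavy drinkers = 8/60 = 0.1333
risk, light drinkers = 10/200 = 0.0500
RR = 0.1333 / 0.0500 = 2.67

RR ≈ 2.67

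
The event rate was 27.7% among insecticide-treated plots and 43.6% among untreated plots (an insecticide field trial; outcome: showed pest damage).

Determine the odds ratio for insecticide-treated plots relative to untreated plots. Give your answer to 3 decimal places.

OR ≈ 0.496

odds, insecticide-treated plots = 0.2770/0.7230 = 0.3831
odds, untreated plots = 0.4360/0.5640 = 0.7730
OR = 0.3831 / 0.7730 = 0.496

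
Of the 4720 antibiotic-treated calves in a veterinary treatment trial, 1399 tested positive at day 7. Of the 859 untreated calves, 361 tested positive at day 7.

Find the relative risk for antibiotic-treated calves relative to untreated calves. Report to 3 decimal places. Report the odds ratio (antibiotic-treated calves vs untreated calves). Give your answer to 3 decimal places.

RR = 0.705; OR = 0.581

risk, antibiotic-treated calves = 1399/4720 = 0.2964
risk, untreated calves = 361/859 = 0.4203
RR = 0.2964 / 0.4203 = 0.705
odds, antibiotic-treated calves = 1399/3321 = 0.4213
odds, untreated calves = 361/498 = 0.7249
OR = 0.4213 / 0.7249 = 0.581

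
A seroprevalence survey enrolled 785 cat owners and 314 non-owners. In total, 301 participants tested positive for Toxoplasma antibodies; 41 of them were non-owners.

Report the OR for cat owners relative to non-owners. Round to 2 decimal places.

cat owners with the outcome: 301 − 41 = 260
cat owners without the outcome: 785 − 260 = 525
non-owners without the outcome: 314 − 41 = 273
OR = (260 × 273) / (525 × 41) = 70980/21525 ≈ 3.30

OR ≈ 3.30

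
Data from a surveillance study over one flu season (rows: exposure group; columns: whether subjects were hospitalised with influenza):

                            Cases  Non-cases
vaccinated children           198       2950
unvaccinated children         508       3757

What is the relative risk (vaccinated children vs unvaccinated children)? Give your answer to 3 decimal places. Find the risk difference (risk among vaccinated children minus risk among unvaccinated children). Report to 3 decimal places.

risk, vaccinated children = 198/3148 = 0.0629
risk, unvaccinated children = 508/4265 = 0.1191
RR = 0.0629 / 0.1191 = 0.528
risk difference = 0.0629 − 0.1191 = -0.056

RR = 0.528; RD = -0.056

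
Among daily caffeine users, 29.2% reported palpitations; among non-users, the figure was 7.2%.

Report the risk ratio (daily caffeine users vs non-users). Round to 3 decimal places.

RR = 0.2920 / 0.0720 = 4.056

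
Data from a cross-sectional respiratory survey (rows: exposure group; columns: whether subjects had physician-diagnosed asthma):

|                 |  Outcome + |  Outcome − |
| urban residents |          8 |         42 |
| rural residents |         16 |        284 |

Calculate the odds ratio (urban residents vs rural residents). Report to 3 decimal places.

OR = (8 × 284) / (42 × 16) = 2272/672 ≈ 3.381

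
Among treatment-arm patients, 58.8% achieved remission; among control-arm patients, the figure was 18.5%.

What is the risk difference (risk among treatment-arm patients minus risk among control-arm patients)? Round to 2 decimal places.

risk difference = 0.5880 − 0.1850 = 0.40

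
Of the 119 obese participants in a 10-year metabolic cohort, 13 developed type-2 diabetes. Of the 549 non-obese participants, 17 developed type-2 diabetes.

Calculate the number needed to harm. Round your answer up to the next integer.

NNH = 13

risk, obese participants = 13/119 = 0.109244
risk, non-obese participants = 17/549 = 0.030965
absolute risk difference = 0.078278
1 / 0.078278 = 12.775 → round up → 13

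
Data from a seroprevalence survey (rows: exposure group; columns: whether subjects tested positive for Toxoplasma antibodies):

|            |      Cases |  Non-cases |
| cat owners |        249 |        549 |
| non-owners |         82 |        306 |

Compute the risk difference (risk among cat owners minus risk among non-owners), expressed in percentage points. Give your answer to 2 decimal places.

RD = 10.07

risk, cat owners = 249/798 = 0.3120
risk, non-owners = 82/388 = 0.2113
risk difference = 0.3120 − 0.2113 = 0.1007 → 10.07 percentage points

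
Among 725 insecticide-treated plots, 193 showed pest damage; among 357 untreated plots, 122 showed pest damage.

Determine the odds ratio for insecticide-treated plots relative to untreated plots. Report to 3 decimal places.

OR = (193 × 235) / (532 × 122) = 45355/64904 ≈ 0.699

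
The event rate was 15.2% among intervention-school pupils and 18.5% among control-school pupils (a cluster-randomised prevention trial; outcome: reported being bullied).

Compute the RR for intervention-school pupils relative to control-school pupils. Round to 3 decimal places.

RR = 0.1520 / 0.1850 = 0.822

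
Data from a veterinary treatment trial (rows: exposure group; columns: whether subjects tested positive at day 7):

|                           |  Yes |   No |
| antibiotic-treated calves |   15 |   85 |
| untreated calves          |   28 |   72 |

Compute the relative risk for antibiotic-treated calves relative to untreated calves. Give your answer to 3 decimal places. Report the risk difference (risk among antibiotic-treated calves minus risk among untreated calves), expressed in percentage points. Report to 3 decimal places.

RR = 0.536; RD = -13.000

risk, antibiotic-treated calves = 15/100 = 0.1500
risk, untreated calves = 28/100 = 0.2800
RR = 0.1500 / 0.2800 = 0.536
risk difference = 0.1500 − 0.2800 = -0.1300 → -13.000 percentage points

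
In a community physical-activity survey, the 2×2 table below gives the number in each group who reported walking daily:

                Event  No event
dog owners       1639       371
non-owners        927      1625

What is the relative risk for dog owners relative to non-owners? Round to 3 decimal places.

risk, dog owners = 1639/2010 = 0.8154
risk, non-owners = 927/2552 = 0.3632
RR = 0.8154 / 0.3632 = 2.245

2.245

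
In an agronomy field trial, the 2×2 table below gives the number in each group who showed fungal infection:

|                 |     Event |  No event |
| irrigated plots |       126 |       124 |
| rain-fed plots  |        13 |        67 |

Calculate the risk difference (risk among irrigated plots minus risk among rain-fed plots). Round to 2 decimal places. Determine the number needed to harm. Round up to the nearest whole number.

risk, irrigated plots = 126/250 = 0.5040
risk, rain-fed plots = 13/80 = 0.1625
risk difference = 0.5040 − 0.1625 = 0.34
absolute risk difference = 0.341500
1 / 0.341500 = 2.928 → round up → 3

RD = 0.34; NNH = 3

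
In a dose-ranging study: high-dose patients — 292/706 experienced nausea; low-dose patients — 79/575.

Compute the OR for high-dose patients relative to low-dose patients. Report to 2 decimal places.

OR = (292 × 496) / (414 × 79) = 144832/32706 ≈ 4.43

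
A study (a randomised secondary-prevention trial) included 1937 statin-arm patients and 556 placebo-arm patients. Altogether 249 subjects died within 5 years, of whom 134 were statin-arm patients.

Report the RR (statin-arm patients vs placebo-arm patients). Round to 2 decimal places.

RR = 0.33

statin-arm patients without the outcome: 1937 − 134 = 1803
placebo-arm patients with the outcome: 249 − 134 = 115
placebo-arm patients without the outcome: 556 − 115 = 441
risk, statin-arm patients = 134/1937 = 0.0692
risk, placebo-arm patients = 115/556 = 0.2068
RR = 0.0692 / 0.2068 = 0.33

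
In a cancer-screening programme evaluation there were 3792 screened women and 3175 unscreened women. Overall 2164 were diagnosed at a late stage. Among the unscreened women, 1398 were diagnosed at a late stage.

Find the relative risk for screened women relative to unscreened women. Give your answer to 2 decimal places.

0.46

screened women with the outcome: 2164 − 1398 = 766
screened women without the outcome: 3792 − 766 = 3026
unscreened women without the outcome: 3175 − 1398 = 1777
risk, screened women = 766/3792 = 0.2020
risk, unscreened women = 1398/3175 = 0.4403
RR = 0.2020 / 0.4403 = 0.46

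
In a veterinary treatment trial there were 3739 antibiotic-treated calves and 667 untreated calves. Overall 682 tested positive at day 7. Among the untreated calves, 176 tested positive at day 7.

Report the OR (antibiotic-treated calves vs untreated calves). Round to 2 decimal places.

antibiotic-treated calves with the outcome: 682 − 176 = 506
antibiotic-treated calves without the outcome: 3739 − 506 = 3233
untreated calves without the outcome: 667 − 176 = 491
OR = (506 × 491) / (3233 × 176) = 248446/569008 ≈ 0.44

0.44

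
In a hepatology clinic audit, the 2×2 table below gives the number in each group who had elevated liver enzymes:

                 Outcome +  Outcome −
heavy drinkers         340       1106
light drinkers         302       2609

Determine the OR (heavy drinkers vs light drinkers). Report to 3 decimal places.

OR = (340 × 2609) / (1106 × 302) = 887060/334012 ≈ 2.656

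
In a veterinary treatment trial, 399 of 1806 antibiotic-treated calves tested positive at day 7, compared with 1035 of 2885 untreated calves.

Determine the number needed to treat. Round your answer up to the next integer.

NNT ≈ 8

risk, antibiotic-treated calves = 399/1806 = 0.220930
risk, untreated calves = 1035/2885 = 0.358752
absolute risk difference = 0.137822
1 / 0.137822 = 7.256 → round up → 8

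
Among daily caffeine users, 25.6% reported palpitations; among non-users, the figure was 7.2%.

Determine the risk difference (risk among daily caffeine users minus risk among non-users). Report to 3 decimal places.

risk difference = 0.2560 − 0.0720 = 0.184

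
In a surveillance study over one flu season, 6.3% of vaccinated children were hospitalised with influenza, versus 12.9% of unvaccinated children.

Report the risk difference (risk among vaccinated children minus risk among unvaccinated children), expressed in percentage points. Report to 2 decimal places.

RD ≈ -6.60

risk difference = 0.0630 − 0.1290 = -0.0660 → -6.60 percentage points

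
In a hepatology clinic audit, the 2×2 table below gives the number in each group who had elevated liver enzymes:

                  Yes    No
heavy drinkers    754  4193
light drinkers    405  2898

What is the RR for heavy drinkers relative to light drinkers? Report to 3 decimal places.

RR ≈ 1.243

risk, heavy drinkers = 754/4947 = 0.1524
risk, light drinkers = 405/3303 = 0.1226
RR = 0.1524 / 0.1226 = 1.243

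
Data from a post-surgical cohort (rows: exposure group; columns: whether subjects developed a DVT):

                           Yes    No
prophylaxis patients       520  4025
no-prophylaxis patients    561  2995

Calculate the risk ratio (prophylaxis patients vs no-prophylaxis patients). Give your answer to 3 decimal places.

RR = 0.725

risk, prophylaxis patients = 520/4545 = 0.1144
risk, no-prophylaxis patients = 561/3556 = 0.1578
RR = 0.1144 / 0.1578 = 0.725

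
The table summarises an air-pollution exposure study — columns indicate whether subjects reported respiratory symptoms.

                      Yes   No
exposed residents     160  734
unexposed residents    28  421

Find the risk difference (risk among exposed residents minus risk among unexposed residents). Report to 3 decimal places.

risk, exposed residents = 160/894 = 0.1790
risk, unexposed residents = 28/449 = 0.0624
risk difference = 0.1790 − 0.0624 = 0.117

0.117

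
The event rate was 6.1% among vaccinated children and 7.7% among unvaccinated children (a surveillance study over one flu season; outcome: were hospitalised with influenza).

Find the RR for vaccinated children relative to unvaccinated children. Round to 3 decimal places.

RR = 0.0610 / 0.0770 = 0.792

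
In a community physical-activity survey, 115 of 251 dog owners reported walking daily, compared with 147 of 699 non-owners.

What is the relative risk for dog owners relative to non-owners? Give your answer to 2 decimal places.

risk, dog owners = 115/251 = 0.4582
risk, non-owners = 147/699 = 0.2103
RR = 0.4582 / 0.2103 = 2.18

RR ≈ 2.18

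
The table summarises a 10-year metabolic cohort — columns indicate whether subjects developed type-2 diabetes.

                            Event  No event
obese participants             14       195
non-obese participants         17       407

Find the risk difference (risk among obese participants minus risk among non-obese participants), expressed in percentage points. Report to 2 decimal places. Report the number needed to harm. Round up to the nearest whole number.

RD = 2.69; NNH = 38

risk, obese participants = 14/209 = 0.06699
risk, non-obese participants = 17/424 = 0.04009
risk difference = 0.06699 − 0.04009 = 0.02689 → 2.69 percentage points
absolute risk difference = 0.026891
1 / 0.026891 = 37.187 → round up → 38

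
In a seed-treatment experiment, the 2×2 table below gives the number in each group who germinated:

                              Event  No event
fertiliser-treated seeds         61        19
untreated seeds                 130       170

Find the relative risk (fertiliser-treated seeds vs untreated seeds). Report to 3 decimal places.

RR: 1.760

risk, fertiliser-treated seeds = 61/80 = 0.7625
risk, untreated seeds = 130/300 = 0.4333
RR = 0.7625 / 0.4333 = 1.760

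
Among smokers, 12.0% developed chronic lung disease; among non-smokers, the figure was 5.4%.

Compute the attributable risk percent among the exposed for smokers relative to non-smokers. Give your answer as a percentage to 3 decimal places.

AR% = (0.1200 − 0.0540) / 0.1200 = 0.5500 → 55.000%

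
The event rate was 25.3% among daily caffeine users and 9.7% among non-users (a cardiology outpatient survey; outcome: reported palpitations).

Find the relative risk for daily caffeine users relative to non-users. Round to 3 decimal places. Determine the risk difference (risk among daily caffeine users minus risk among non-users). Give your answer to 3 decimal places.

RR = 2.608; RD = 0.156

RR = 0.2530 / 0.0970 = 2.608
risk difference = 0.2530 − 0.0970 = 0.156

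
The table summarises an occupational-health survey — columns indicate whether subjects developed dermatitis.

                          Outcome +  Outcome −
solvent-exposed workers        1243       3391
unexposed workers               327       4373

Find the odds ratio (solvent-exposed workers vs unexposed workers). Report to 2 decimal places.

odds, solvent-exposed workers = 1243/3391 = 0.3666
odds, unexposed workers = 327/4373 = 0.0748
OR = 0.3666 / 0.0748 = 4.90

4.90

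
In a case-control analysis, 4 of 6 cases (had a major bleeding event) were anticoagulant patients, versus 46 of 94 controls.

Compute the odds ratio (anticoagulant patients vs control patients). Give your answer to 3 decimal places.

OR = (4 × 48) / (46 × 2) = 192/92 ≈ 2.087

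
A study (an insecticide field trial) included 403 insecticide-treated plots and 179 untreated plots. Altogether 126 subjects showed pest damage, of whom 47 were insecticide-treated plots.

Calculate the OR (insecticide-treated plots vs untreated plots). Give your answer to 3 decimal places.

0.167

insecticide-treated plots without the outcome: 403 − 47 = 356
untreated plots with the outcome: 126 − 47 = 79
untreated plots without the outcome: 179 − 79 = 100
OR = (47 × 100) / (356 × 79) = 4700/28124 ≈ 0.167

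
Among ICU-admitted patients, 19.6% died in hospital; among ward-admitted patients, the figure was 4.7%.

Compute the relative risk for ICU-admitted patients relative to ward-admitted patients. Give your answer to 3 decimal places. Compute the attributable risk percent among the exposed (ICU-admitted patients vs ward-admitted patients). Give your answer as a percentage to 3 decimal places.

RR = 4.170; AR% = 76.020%

RR = 0.19600 / 0.04700 = 4.170
AR% = (0.19600 − 0.04700) / 0.19600 = 0.7602 → 76.020%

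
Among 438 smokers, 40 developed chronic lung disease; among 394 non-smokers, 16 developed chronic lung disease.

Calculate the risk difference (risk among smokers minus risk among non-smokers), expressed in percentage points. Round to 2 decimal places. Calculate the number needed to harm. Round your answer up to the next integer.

RD = 5.07; NNH = 20

risk, smokers = 40/438 = 0.09132
risk, non-smokers = 16/394 = 0.04061
risk difference = 0.09132 − 0.04061 = 0.05072 → 5.07 percentage points
absolute risk difference = 0.050715
1 / 0.050715 = 19.718 → round up → 20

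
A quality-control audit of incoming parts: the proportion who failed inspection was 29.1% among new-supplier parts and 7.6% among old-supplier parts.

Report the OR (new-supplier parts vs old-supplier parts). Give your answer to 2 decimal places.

odds, new-supplier parts = 0.2910/0.7090 = 0.4104
odds, old-supplier parts = 0.0760/0.9240 = 0.0823
OR = 0.4104 / 0.0823 = 4.99

4.99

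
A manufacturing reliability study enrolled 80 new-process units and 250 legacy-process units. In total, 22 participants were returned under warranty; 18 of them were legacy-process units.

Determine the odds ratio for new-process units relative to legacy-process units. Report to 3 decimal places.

new-process units with the outcome: 22 − 18 = 4
new-process units without the outcome: 80 − 4 = 76
legacy-process units without the outcome: 250 − 18 = 232
OR = (4 × 232) / (76 × 18) = 928/1368 ≈ 0.678

OR = 0.678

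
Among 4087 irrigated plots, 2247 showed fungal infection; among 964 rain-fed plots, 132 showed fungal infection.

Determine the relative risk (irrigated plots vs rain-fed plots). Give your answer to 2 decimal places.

RR = 4.02

risk, irrigated plots = 2247/4087 = 0.5498
risk, rain-fed plots = 132/964 = 0.1369
RR = 0.5498 / 0.1369 = 4.02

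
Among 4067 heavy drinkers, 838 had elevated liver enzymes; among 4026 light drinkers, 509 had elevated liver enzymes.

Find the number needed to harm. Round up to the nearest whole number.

13

risk, heavy drinkers = 838/4067 = 0.206049
risk, light drinkers = 509/4026 = 0.126428
absolute risk difference = 0.079620
1 / 0.079620 = 12.560 → round up → 13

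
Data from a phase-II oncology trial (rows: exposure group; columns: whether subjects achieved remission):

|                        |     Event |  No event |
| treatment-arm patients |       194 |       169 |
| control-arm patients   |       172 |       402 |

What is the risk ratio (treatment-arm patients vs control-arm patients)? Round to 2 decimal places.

1.78

risk, treatment-arm patients = 194/363 = 0.5344
risk, control-arm patients = 172/574 = 0.2997
RR = 0.5344 / 0.2997 = 1.78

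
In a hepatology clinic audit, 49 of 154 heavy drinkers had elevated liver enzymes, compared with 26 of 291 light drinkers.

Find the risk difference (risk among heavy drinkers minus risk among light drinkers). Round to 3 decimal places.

risk, heavy drinkers = 49/154 = 0.3182
risk, light drinkers = 26/291 = 0.0893
risk difference = 0.3182 − 0.0893 = 0.229

0.229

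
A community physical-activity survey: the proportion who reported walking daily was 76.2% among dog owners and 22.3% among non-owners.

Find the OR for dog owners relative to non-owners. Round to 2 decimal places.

OR: 11.16

odds, dog owners = 0.7620/0.2380 = 3.2017
odds, non-owners = 0.2230/0.7770 = 0.2870
OR = 3.2017 / 0.2870 = 11.16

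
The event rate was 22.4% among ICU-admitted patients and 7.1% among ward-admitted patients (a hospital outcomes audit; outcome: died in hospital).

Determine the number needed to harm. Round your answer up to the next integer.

7

absolute risk difference = 0.153000
1 / 0.153000 = 6.536 → round up → 7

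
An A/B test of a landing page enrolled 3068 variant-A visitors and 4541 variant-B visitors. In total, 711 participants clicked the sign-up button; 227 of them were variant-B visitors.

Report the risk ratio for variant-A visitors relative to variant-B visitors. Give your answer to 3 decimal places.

RR ≈ 3.156

variant-A visitors with the outcome: 711 − 227 = 484
variant-A visitors without the outcome: 3068 − 484 = 2584
variant-B visitors without the outcome: 4541 − 227 = 4314
risk, variant-A visitors = 484/3068 = 0.15776
risk, variant-B visitors = 227/4541 = 0.04999
RR = 0.15776 / 0.04999 = 3.156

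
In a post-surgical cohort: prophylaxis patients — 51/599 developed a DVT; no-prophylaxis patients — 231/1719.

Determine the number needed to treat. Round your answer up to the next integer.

risk, prophylaxis patients = 51/599 = 0.085142
risk, no-prophylaxis patients = 231/1719 = 0.134380
absolute risk difference = 0.049239
1 / 0.049239 = 20.309 → round up → 21

NNT: 21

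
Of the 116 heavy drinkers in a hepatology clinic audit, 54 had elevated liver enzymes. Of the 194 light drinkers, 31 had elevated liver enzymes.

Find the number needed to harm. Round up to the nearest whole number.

risk, heavy drinkers = 54/116 = 0.465517
risk, light drinkers = 31/194 = 0.159794
absolute risk difference = 0.305723
1 / 0.305723 = 3.271 → round up → 4

NNH: 4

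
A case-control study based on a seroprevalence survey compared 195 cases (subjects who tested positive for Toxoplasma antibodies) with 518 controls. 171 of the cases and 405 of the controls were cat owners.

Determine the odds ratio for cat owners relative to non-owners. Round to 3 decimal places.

1.988

odds, cat owners = 171/405 = 0.4222
odds, non-owners = 24/113 = 0.2124
OR = 0.4222 / 0.2124 = 1.988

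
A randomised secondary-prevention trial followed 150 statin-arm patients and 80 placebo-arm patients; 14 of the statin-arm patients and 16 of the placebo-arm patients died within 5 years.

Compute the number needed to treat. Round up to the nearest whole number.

10

risk, statin-arm patients = 14/150 = 0.093333
risk, placebo-arm patients = 16/80 = 0.200000
absolute risk difference = 0.106667
1 / 0.106667 = 9.375 → round up → 10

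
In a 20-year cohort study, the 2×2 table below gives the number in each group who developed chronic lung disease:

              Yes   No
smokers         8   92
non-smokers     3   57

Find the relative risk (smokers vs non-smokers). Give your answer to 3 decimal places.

risk, smokers = 8/100 = 0.0800
risk, non-smokers = 3/60 = 0.0500
RR = 0.0800 / 0.0500 = 1.600

1.600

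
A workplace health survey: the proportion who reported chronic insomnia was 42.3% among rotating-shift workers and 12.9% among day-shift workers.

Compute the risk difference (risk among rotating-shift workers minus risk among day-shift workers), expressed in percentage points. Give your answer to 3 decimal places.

29.400

risk difference = 0.4230 − 0.1290 = 0.2940 → 29.400 percentage points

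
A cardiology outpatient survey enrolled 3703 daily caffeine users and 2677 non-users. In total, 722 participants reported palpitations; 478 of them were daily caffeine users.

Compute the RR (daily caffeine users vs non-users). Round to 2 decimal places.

RR: 1.42

daily caffeine users without the outcome: 3703 − 478 = 3225
non-users with the outcome: 722 − 478 = 244
non-users without the outcome: 2677 − 244 = 2433
risk, daily caffeine users = 478/3703 = 0.1291
risk, non-users = 244/2677 = 0.0911
RR = 0.1291 / 0.0911 = 1.42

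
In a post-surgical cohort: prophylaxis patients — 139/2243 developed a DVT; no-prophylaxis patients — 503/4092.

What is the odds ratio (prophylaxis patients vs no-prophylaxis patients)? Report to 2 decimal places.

OR = (139 × 3589) / (2104 × 503) = 498871/1058312 ≈ 0.47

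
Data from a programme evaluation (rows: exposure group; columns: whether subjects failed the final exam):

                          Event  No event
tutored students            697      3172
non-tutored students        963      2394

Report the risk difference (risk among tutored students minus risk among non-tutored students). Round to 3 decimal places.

risk, tutored students = 697/3869 = 0.1801
risk, non-tutored students = 963/3357 = 0.2869
risk difference = 0.1801 − 0.2869 = -0.107

-0.107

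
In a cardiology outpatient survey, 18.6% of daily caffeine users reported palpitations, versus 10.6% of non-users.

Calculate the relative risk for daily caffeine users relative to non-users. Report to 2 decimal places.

RR = 0.1860 / 0.1060 = 1.75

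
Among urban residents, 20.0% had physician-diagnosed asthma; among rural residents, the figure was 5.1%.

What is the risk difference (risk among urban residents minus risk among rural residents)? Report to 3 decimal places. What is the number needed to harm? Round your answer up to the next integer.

RD = 0.149; NNH = 7

risk difference = 0.2000 − 0.0510 = 0.149
absolute risk difference = 0.149000
1 / 0.149000 = 6.711 → round up → 7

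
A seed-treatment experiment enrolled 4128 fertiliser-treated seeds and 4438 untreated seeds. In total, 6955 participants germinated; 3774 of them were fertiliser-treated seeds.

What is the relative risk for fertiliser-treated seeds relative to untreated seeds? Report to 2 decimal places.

1.28

fertiliser-treated seeds without the outcome: 4128 − 3774 = 354
untreated seeds with the outcome: 6955 − 3774 = 3181
untreated seeds without the outcome: 4438 − 3181 = 1257
risk, fertiliser-treated seeds = 3774/4128 = 0.9142
risk, untreated seeds = 3181/4438 = 0.7168
RR = 0.9142 / 0.7168 = 1.28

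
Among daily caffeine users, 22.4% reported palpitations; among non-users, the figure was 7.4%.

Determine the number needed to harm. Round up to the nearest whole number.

absolute risk difference = 0.150000
1 / 0.150000 = 6.667 → round up → 7

NNH = 7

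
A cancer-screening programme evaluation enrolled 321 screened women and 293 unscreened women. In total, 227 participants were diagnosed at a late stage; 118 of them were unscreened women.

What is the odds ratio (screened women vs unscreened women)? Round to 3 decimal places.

0.763

screened women with the outcome: 227 − 118 = 109
screened women without the outcome: 321 − 109 = 212
unscreened women without the outcome: 293 − 118 = 175
odds, screened women = 109/212 = 0.5142
odds, unscreened women = 118/175 = 0.6743
OR = 0.5142 / 0.6743 = 0.763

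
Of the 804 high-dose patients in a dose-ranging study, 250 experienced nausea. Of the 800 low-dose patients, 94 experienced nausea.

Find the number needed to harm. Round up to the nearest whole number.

risk, high-dose patients = 250/804 = 0.310945
risk, low-dose patients = 94/800 = 0.117500
absolute risk difference = 0.193445
1 / 0.193445 = 5.169 → round up → 6

6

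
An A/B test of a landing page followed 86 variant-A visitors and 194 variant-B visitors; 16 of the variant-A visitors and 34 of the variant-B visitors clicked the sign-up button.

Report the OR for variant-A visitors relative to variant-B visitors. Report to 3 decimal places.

OR = 1.076

odds, variant-A visitors = 16/70 = 0.2286
odds, variant-B visitors = 34/160 = 0.2125
OR = 0.2286 / 0.2125 = 1.076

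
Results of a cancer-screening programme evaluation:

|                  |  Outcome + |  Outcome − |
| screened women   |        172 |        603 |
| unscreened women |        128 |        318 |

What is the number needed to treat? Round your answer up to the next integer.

NNT = 16

risk, screened women = 172/775 = 0.221935
risk, unscreened women = 128/446 = 0.286996
absolute risk difference = 0.065060
1 / 0.065060 = 15.370 → round up → 16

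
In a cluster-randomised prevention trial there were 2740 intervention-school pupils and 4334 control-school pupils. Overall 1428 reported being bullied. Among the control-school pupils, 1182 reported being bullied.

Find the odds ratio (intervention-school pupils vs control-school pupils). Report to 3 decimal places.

OR ≈ 0.263

intervention-school pupils with the outcome: 1428 − 1182 = 246
intervention-school pupils without the outcome: 2740 − 246 = 2494
control-school pupils without the outcome: 4334 − 1182 = 3152
OR = (246 × 3152) / (2494 × 1182) = 775392/2947908 ≈ 0.263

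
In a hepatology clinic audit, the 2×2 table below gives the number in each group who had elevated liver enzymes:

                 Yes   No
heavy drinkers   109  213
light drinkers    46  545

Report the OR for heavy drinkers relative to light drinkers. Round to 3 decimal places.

odds, heavy drinkers = 109/213 = 0.5117
odds, light drinkers = 46/545 = 0.0844
OR = 0.5117 / 0.0844 = 6.063

OR ≈ 6.063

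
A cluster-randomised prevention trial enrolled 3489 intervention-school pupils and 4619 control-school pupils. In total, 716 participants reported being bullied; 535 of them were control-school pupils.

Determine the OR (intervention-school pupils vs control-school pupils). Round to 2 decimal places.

OR = 0.42

intervention-school pupils with the outcome: 716 − 535 = 181
intervention-school pupils without the outcome: 3489 − 181 = 3308
control-school pupils without the outcome: 4619 − 535 = 4084
OR = (181 × 4084) / (3308 × 535) = 739204/1769780 ≈ 0.42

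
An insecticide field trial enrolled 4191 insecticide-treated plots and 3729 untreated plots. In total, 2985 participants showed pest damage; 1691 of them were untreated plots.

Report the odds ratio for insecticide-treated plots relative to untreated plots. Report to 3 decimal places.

OR = 0.538

insecticide-treated plots with the outcome: 2985 − 1691 = 1294
insecticide-treated plots without the outcome: 4191 − 1294 = 2897
untreated plots without the outcome: 3729 − 1691 = 2038
OR = (1294 × 2038) / (2897 × 1691) = 2637172/4898827 ≈ 0.538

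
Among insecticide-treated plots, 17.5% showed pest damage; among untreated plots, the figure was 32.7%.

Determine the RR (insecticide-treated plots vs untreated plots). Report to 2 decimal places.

RR = 0.1750 / 0.3270 = 0.54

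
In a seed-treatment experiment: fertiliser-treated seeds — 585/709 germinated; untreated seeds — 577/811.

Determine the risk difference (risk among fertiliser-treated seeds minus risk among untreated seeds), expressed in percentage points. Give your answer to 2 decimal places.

risk, fertiliser-treated seeds = 585/709 = 0.8251
risk, untreated seeds = 577/811 = 0.7115
risk difference = 0.8251 − 0.7115 = 0.1136 → 11.36 percentage points

RD ≈ 11.36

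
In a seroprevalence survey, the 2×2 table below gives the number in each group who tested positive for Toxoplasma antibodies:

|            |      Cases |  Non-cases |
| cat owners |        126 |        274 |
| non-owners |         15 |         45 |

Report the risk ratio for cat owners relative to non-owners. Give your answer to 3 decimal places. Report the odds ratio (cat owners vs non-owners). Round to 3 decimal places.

risk, cat owners = 126/400 = 0.3150
risk, non-owners = 15/60 = 0.2500
RR = 0.3150 / 0.2500 = 1.260
OR = (126 × 45) / (274 × 15) = 5670/4110 ≈ 1.380

RR = 1.260; OR = 1.380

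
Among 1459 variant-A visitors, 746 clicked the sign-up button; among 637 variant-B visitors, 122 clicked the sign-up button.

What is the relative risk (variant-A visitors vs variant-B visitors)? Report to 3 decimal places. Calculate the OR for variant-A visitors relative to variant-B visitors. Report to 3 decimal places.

RR = 2.670; OR = 4.417

risk, variant-A visitors = 746/1459 = 0.5113
risk, variant-B visitors = 122/637 = 0.1915
RR = 0.5113 / 0.1915 = 2.670
odds, variant-A visitors = 746/713 = 1.0463
odds, variant-B visitors = 122/515 = 0.2369
OR = 1.0463 / 0.2369 = 4.417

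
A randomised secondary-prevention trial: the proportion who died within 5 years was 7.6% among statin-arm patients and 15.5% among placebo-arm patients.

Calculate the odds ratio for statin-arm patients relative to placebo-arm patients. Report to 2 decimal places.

odds, statin-arm patients = 0.0760/0.9240 = 0.0823
odds, placebo-arm patients = 0.1550/0.8450 = 0.1834
OR = 0.0823 / 0.1834 = 0.45

OR = 0.45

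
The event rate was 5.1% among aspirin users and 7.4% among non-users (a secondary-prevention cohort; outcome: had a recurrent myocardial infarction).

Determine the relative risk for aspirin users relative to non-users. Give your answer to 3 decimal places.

RR = 0.0510 / 0.0740 = 0.689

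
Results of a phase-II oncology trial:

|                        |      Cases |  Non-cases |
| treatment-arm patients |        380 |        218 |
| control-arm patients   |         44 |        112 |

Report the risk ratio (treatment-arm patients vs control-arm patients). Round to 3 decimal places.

risk, treatment-arm patients = 380/598 = 0.6355
risk, control-arm patients = 44/156 = 0.2821
RR = 0.6355 / 0.2821 = 2.253

2.253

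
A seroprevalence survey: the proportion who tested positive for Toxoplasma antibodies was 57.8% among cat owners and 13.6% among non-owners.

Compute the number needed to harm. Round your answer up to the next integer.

NNH = 3

absolute risk difference = 0.442000
1 / 0.442000 = 2.262 → round up → 3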